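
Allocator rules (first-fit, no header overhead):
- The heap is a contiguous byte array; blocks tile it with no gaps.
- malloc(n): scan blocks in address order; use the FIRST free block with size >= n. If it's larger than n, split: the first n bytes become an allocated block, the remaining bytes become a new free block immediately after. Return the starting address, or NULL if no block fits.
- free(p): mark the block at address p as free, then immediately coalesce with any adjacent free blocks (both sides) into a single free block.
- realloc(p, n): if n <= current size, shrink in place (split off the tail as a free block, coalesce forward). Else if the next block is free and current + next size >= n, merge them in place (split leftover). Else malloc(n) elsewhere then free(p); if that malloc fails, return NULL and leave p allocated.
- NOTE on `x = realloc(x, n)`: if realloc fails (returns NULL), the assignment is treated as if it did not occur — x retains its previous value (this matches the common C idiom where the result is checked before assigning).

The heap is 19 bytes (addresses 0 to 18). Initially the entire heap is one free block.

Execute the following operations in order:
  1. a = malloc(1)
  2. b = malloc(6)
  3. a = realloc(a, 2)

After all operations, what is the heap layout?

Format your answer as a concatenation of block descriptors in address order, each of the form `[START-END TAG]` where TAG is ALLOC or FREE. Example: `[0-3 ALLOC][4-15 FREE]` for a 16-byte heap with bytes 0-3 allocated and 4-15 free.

Op 1: a = malloc(1) -> a = 0; heap: [0-0 ALLOC][1-18 FREE]
Op 2: b = malloc(6) -> b = 1; heap: [0-0 ALLOC][1-6 ALLOC][7-18 FREE]
Op 3: a = realloc(a, 2) -> a = 7; heap: [0-0 FREE][1-6 ALLOC][7-8 ALLOC][9-18 FREE]

Answer: [0-0 FREE][1-6 ALLOC][7-8 ALLOC][9-18 FREE]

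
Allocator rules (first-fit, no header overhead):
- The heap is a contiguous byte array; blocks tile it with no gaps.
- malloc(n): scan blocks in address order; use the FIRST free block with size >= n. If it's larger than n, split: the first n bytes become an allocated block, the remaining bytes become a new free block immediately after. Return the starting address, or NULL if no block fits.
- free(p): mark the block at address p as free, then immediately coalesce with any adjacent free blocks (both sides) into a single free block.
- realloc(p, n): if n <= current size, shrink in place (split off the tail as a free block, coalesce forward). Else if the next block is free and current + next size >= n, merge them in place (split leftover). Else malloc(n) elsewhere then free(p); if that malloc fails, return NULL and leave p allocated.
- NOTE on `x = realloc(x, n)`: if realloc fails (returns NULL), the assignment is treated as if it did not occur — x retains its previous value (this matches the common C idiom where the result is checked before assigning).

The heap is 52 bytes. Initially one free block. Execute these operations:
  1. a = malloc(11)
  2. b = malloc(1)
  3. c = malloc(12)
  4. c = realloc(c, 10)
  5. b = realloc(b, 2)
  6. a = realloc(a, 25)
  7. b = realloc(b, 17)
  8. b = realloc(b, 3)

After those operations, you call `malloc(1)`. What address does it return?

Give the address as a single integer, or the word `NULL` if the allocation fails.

Op 1: a = malloc(11) -> a = 0; heap: [0-10 ALLOC][11-51 FREE]
Op 2: b = malloc(1) -> b = 11; heap: [0-10 ALLOC][11-11 ALLOC][12-51 FREE]
Op 3: c = malloc(12) -> c = 12; heap: [0-10 ALLOC][11-11 ALLOC][12-23 ALLOC][24-51 FREE]
Op 4: c = realloc(c, 10) -> c = 12; heap: [0-10 ALLOC][11-11 ALLOC][12-21 ALLOC][22-51 FREE]
Op 5: b = realloc(b, 2) -> b = 22; heap: [0-10 ALLOC][11-11 FREE][12-21 ALLOC][22-23 ALLOC][24-51 FREE]
Op 6: a = realloc(a, 25) -> a = 24; heap: [0-11 FREE][12-21 ALLOC][22-23 ALLOC][24-48 ALLOC][49-51 FREE]
Op 7: b = realloc(b, 17) -> NULL (b unchanged); heap: [0-11 FREE][12-21 ALLOC][22-23 ALLOC][24-48 ALLOC][49-51 FREE]
Op 8: b = realloc(b, 3) -> b = 0; heap: [0-2 ALLOC][3-11 FREE][12-21 ALLOC][22-23 FREE][24-48 ALLOC][49-51 FREE]
malloc(1): first-fit scan over [0-2 ALLOC][3-11 FREE][12-21 ALLOC][22-23 FREE][24-48 ALLOC][49-51 FREE] -> 3

Answer: 3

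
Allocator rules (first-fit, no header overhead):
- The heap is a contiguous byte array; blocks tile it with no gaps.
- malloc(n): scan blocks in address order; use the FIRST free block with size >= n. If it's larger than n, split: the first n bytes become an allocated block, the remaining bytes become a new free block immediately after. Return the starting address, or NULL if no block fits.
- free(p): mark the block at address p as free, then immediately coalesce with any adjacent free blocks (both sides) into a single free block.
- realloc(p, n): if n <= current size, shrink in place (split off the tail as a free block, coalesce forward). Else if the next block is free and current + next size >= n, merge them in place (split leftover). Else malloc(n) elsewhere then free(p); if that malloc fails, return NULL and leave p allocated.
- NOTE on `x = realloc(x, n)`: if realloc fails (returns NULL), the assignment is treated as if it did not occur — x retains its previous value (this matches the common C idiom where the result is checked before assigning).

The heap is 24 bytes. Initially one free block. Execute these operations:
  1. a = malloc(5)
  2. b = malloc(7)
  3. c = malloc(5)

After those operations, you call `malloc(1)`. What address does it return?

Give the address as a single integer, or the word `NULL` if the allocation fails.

Op 1: a = malloc(5) -> a = 0; heap: [0-4 ALLOC][5-23 FREE]
Op 2: b = malloc(7) -> b = 5; heap: [0-4 ALLOC][5-11 ALLOC][12-23 FREE]
Op 3: c = malloc(5) -> c = 12; heap: [0-4 ALLOC][5-11 ALLOC][12-16 ALLOC][17-23 FREE]
malloc(1): first-fit scan over [0-4 ALLOC][5-11 ALLOC][12-16 ALLOC][17-23 FREE] -> 17

Answer: 17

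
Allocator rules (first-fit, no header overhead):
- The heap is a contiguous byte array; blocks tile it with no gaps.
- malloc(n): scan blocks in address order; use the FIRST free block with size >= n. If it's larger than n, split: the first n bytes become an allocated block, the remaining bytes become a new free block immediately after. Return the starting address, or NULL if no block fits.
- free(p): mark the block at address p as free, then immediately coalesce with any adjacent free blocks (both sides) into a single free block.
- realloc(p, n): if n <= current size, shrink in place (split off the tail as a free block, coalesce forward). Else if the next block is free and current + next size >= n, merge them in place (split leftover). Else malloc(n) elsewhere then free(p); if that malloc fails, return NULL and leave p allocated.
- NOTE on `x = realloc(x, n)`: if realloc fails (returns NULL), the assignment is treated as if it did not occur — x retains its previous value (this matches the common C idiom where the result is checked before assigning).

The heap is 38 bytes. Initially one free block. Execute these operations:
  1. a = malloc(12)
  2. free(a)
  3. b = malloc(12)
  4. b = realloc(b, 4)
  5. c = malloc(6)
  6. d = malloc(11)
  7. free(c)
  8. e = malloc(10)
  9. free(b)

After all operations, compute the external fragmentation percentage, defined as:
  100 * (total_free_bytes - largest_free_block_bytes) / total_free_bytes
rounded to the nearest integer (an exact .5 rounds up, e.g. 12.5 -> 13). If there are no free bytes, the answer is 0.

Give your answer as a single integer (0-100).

Op 1: a = malloc(12) -> a = 0; heap: [0-11 ALLOC][12-37 FREE]
Op 2: free(a) -> (freed a); heap: [0-37 FREE]
Op 3: b = malloc(12) -> b = 0; heap: [0-11 ALLOC][12-37 FREE]
Op 4: b = realloc(b, 4) -> b = 0; heap: [0-3 ALLOC][4-37 FREE]
Op 5: c = malloc(6) -> c = 4; heap: [0-3 ALLOC][4-9 ALLOC][10-37 FREE]
Op 6: d = malloc(11) -> d = 10; heap: [0-3 ALLOC][4-9 ALLOC][10-20 ALLOC][21-37 FREE]
Op 7: free(c) -> (freed c); heap: [0-3 ALLOC][4-9 FREE][10-20 ALLOC][21-37 FREE]
Op 8: e = malloc(10) -> e = 21; heap: [0-3 ALLOC][4-9 FREE][10-20 ALLOC][21-30 ALLOC][31-37 FREE]
Op 9: free(b) -> (freed b); heap: [0-9 FREE][10-20 ALLOC][21-30 ALLOC][31-37 FREE]
Free blocks: [10 7] total_free=17 largest=10 -> 100*(17-10)/17 = 700/17 ≈ 41.176 -> rounds to 41

Answer: 41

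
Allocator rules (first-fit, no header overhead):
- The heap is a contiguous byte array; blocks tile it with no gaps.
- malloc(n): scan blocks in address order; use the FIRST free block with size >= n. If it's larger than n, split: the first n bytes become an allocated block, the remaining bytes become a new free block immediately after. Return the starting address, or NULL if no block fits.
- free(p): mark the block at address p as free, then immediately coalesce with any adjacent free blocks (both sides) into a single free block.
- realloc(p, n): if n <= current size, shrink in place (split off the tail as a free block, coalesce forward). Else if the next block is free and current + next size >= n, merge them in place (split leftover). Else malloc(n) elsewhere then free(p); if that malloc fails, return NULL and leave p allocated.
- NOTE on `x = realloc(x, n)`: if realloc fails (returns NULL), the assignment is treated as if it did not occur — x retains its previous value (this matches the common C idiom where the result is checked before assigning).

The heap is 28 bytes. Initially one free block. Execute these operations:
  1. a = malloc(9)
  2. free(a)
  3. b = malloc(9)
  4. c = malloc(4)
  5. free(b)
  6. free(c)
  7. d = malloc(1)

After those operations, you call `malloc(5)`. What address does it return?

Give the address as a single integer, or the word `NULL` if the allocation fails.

Answer: 1

Derivation:
Op 1: a = malloc(9) -> a = 0; heap: [0-8 ALLOC][9-27 FREE]
Op 2: free(a) -> (freed a); heap: [0-27 FREE]
Op 3: b = malloc(9) -> b = 0; heap: [0-8 ALLOC][9-27 FREE]
Op 4: c = malloc(4) -> c = 9; heap: [0-8 ALLOC][9-12 ALLOC][13-27 FREE]
Op 5: free(b) -> (freed b); heap: [0-8 FREE][9-12 ALLOC][13-27 FREE]
Op 6: free(c) -> (freed c); heap: [0-27 FREE]
Op 7: d = malloc(1) -> d = 0; heap: [0-0 ALLOC][1-27 FREE]
malloc(5): first-fit scan over [0-0 ALLOC][1-27 FREE] -> 1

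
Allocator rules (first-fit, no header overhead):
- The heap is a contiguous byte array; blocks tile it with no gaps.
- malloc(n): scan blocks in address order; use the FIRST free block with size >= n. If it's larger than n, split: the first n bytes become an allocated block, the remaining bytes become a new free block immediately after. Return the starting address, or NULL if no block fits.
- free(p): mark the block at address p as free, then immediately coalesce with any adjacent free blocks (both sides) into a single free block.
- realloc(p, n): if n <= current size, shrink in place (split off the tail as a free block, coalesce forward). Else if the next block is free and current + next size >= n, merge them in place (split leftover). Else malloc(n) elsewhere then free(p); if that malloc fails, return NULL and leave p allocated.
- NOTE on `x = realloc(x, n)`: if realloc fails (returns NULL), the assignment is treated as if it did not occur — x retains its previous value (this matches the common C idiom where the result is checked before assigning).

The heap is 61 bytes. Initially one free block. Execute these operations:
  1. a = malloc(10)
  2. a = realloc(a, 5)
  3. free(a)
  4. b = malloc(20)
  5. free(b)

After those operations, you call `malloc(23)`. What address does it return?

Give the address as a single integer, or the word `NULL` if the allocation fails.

Op 1: a = malloc(10) -> a = 0; heap: [0-9 ALLOC][10-60 FREE]
Op 2: a = realloc(a, 5) -> a = 0; heap: [0-4 ALLOC][5-60 FREE]
Op 3: free(a) -> (freed a); heap: [0-60 FREE]
Op 4: b = malloc(20) -> b = 0; heap: [0-19 ALLOC][20-60 FREE]
Op 5: free(b) -> (freed b); heap: [0-60 FREE]
malloc(23): first-fit scan over [0-60 FREE] -> 0

Answer: 0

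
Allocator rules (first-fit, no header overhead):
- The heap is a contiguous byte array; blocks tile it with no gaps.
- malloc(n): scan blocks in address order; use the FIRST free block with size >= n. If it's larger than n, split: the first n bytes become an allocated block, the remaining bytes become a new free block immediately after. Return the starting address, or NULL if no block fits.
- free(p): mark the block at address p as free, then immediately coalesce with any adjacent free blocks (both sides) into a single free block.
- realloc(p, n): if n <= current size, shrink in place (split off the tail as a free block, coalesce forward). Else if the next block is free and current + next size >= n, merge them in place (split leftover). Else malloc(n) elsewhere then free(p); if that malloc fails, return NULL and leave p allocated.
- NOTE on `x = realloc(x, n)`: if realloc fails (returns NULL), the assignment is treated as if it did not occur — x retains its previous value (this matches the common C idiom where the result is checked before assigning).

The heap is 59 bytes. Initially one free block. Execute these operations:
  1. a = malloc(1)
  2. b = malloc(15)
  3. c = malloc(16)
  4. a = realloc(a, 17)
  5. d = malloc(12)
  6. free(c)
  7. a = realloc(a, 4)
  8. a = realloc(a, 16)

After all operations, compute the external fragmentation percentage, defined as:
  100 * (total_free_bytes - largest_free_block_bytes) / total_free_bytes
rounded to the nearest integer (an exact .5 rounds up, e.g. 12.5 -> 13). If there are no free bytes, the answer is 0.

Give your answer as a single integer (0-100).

Answer: 43

Derivation:
Op 1: a = malloc(1) -> a = 0; heap: [0-0 ALLOC][1-58 FREE]
Op 2: b = malloc(15) -> b = 1; heap: [0-0 ALLOC][1-15 ALLOC][16-58 FREE]
Op 3: c = malloc(16) -> c = 16; heap: [0-0 ALLOC][1-15 ALLOC][16-31 ALLOC][32-58 FREE]
Op 4: a = realloc(a, 17) -> a = 32; heap: [0-0 FREE][1-15 ALLOC][16-31 ALLOC][32-48 ALLOC][49-58 FREE]
Op 5: d = malloc(12) -> d = NULL; heap: [0-0 FREE][1-15 ALLOC][16-31 ALLOC][32-48 ALLOC][49-58 FREE]
Op 6: free(c) -> (freed c); heap: [0-0 FREE][1-15 ALLOC][16-31 FREE][32-48 ALLOC][49-58 FREE]
Op 7: a = realloc(a, 4) -> a = 32; heap: [0-0 FREE][1-15 ALLOC][16-31 FREE][32-35 ALLOC][36-58 FREE]
Op 8: a = realloc(a, 16) -> a = 32; heap: [0-0 FREE][1-15 ALLOC][16-31 FREE][32-47 ALLOC][48-58 FREE]
Free blocks: [1 16 11] total_free=28 largest=16 -> 100*(28-16)/28 = 1200/28 ≈ 42.857 -> rounds to 43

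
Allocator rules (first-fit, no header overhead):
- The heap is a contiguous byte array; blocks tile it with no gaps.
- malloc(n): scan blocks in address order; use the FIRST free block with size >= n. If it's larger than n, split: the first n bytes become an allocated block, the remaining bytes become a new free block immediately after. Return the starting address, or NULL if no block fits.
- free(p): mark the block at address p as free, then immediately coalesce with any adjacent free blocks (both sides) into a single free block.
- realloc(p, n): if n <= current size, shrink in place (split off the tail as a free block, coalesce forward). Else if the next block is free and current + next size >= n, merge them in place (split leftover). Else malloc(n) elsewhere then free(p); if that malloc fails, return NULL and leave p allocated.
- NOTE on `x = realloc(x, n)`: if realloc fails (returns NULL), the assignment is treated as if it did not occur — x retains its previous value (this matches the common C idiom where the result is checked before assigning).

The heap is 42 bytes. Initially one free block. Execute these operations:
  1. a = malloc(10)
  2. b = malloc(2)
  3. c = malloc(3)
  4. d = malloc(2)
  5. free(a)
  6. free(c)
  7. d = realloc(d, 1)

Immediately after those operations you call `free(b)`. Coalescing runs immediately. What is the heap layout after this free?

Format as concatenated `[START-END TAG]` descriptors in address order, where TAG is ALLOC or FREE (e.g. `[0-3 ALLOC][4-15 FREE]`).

Op 1: a = malloc(10) -> a = 0; heap: [0-9 ALLOC][10-41 FREE]
Op 2: b = malloc(2) -> b = 10; heap: [0-9 ALLOC][10-11 ALLOC][12-41 FREE]
Op 3: c = malloc(3) -> c = 12; heap: [0-9 ALLOC][10-11 ALLOC][12-14 ALLOC][15-41 FREE]
Op 4: d = malloc(2) -> d = 15; heap: [0-9 ALLOC][10-11 ALLOC][12-14 ALLOC][15-16 ALLOC][17-41 FREE]
Op 5: free(a) -> (freed a); heap: [0-9 FREE][10-11 ALLOC][12-14 ALLOC][15-16 ALLOC][17-41 FREE]
Op 6: free(c) -> (freed c); heap: [0-9 FREE][10-11 ALLOC][12-14 FREE][15-16 ALLOC][17-41 FREE]
Op 7: d = realloc(d, 1) -> d = 15; heap: [0-9 FREE][10-11 ALLOC][12-14 FREE][15-15 ALLOC][16-41 FREE]
free(b): b = 10 -> block [10-11 ALLOC]; mark free, coalesce with adjacent free neighbors -> [0-14 FREE][15-15 ALLOC][16-41 FREE]

Answer: [0-14 FREE][15-15 ALLOC][16-41 FREE]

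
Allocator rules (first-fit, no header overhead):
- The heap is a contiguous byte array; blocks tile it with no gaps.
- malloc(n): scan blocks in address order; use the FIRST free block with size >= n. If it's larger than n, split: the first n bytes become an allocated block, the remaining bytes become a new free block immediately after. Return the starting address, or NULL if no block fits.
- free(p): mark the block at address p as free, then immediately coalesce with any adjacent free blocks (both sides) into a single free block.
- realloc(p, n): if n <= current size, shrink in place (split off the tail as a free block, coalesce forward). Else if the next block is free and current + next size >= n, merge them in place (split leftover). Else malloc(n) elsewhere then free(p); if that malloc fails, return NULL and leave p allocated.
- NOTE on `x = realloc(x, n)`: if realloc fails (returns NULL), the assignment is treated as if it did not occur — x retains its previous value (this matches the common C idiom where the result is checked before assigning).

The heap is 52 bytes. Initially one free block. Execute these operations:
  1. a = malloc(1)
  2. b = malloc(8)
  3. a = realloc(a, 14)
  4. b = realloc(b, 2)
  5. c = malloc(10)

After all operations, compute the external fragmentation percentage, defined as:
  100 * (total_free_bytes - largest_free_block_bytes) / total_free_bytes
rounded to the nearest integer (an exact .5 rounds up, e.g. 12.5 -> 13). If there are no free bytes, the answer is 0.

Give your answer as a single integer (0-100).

Op 1: a = malloc(1) -> a = 0; heap: [0-0 ALLOC][1-51 FREE]
Op 2: b = malloc(8) -> b = 1; heap: [0-0 ALLOC][1-8 ALLOC][9-51 FREE]
Op 3: a = realloc(a, 14) -> a = 9; heap: [0-0 FREE][1-8 ALLOC][9-22 ALLOC][23-51 FREE]
Op 4: b = realloc(b, 2) -> b = 1; heap: [0-0 FREE][1-2 ALLOC][3-8 FREE][9-22 ALLOC][23-51 FREE]
Op 5: c = malloc(10) -> c = 23; heap: [0-0 FREE][1-2 ALLOC][3-8 FREE][9-22 ALLOC][23-32 ALLOC][33-51 FREE]
Free blocks: [1 6 19] total_free=26 largest=19 -> 100*(26-19)/26 = 700/26 ≈ 26.923 -> rounds to 27

Answer: 27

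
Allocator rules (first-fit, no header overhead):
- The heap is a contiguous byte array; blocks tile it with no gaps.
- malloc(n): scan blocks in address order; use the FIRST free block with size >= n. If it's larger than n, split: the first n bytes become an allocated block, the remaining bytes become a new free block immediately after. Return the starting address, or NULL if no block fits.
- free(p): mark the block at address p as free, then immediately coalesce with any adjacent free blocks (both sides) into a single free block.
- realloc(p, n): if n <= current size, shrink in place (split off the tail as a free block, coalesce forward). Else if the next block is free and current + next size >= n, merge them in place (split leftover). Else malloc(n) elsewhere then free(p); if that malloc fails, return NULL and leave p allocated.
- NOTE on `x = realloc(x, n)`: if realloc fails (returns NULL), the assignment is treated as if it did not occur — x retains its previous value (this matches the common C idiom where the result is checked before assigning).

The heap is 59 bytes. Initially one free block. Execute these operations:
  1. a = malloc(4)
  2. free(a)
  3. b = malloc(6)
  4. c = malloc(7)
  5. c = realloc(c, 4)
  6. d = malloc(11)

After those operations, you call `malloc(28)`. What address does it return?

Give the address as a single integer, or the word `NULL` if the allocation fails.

Answer: 21

Derivation:
Op 1: a = malloc(4) -> a = 0; heap: [0-3 ALLOC][4-58 FREE]
Op 2: free(a) -> (freed a); heap: [0-58 FREE]
Op 3: b = malloc(6) -> b = 0; heap: [0-5 ALLOC][6-58 FREE]
Op 4: c = malloc(7) -> c = 6; heap: [0-5 ALLOC][6-12 ALLOC][13-58 FREE]
Op 5: c = realloc(c, 4) -> c = 6; heap: [0-5 ALLOC][6-9 ALLOC][10-58 FREE]
Op 6: d = malloc(11) -> d = 10; heap: [0-5 ALLOC][6-9 ALLOC][10-20 ALLOC][21-58 FREE]
malloc(28): first-fit scan over [0-5 ALLOC][6-9 ALLOC][10-20 ALLOC][21-58 FREE] -> 21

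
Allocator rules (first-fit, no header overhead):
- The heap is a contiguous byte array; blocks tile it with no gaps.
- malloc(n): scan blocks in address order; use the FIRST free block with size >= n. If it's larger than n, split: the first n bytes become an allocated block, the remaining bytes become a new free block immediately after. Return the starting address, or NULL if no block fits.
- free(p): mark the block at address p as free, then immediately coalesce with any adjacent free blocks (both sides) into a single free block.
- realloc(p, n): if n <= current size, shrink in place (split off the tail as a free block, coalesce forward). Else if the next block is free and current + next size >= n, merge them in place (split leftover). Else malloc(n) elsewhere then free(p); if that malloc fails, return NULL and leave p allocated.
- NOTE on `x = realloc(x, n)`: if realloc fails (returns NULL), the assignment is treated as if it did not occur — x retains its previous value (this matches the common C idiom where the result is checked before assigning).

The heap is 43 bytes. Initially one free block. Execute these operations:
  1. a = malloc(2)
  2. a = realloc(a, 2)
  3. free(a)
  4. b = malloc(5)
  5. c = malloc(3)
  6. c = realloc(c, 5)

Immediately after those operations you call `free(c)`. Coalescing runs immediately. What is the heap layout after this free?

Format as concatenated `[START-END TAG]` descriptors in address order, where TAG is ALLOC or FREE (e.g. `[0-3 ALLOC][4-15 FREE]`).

Op 1: a = malloc(2) -> a = 0; heap: [0-1 ALLOC][2-42 FREE]
Op 2: a = realloc(a, 2) -> a = 0; heap: [0-1 ALLOC][2-42 FREE]
Op 3: free(a) -> (freed a); heap: [0-42 FREE]
Op 4: b = malloc(5) -> b = 0; heap: [0-4 ALLOC][5-42 FREE]
Op 5: c = malloc(3) -> c = 5; heap: [0-4 ALLOC][5-7 ALLOC][8-42 FREE]
Op 6: c = realloc(c, 5) -> c = 5; heap: [0-4 ALLOC][5-9 ALLOC][10-42 FREE]
free(c): c = 5 -> block [5-9 ALLOC]; mark free, coalesce with adjacent free neighbors -> [0-4 ALLOC][5-42 FREE]

Answer: [0-4 ALLOC][5-42 FREE]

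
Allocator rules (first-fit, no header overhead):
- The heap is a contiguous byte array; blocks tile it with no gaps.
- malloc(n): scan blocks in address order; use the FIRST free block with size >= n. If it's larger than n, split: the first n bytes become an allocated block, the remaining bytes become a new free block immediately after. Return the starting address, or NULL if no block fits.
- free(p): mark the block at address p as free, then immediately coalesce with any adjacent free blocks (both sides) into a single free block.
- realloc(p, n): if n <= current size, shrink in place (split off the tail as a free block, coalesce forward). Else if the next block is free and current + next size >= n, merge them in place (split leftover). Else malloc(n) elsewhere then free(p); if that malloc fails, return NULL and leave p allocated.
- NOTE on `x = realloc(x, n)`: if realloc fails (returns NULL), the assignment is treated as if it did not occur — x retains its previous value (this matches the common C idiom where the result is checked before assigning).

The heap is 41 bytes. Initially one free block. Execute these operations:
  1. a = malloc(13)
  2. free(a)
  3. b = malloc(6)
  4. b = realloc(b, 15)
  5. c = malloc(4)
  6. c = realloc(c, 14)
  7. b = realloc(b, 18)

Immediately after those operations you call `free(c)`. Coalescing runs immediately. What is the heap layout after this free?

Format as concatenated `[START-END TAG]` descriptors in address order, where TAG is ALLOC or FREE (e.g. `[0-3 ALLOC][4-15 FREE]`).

Op 1: a = malloc(13) -> a = 0; heap: [0-12 ALLOC][13-40 FREE]
Op 2: free(a) -> (freed a); heap: [0-40 FREE]
Op 3: b = malloc(6) -> b = 0; heap: [0-5 ALLOC][6-40 FREE]
Op 4: b = realloc(b, 15) -> b = 0; heap: [0-14 ALLOC][15-40 FREE]
Op 5: c = malloc(4) -> c = 15; heap: [0-14 ALLOC][15-18 ALLOC][19-40 FREE]
Op 6: c = realloc(c, 14) -> c = 15; heap: [0-14 ALLOC][15-28 ALLOC][29-40 FREE]
Op 7: b = realloc(b, 18) -> NULL (b unchanged); heap: [0-14 ALLOC][15-28 ALLOC][29-40 FREE]
free(c): c = 15 -> block [15-28 ALLOC]; mark free, coalesce with adjacent free neighbors -> [0-14 ALLOC][15-40 FREE]

Answer: [0-14 ALLOC][15-40 FREE]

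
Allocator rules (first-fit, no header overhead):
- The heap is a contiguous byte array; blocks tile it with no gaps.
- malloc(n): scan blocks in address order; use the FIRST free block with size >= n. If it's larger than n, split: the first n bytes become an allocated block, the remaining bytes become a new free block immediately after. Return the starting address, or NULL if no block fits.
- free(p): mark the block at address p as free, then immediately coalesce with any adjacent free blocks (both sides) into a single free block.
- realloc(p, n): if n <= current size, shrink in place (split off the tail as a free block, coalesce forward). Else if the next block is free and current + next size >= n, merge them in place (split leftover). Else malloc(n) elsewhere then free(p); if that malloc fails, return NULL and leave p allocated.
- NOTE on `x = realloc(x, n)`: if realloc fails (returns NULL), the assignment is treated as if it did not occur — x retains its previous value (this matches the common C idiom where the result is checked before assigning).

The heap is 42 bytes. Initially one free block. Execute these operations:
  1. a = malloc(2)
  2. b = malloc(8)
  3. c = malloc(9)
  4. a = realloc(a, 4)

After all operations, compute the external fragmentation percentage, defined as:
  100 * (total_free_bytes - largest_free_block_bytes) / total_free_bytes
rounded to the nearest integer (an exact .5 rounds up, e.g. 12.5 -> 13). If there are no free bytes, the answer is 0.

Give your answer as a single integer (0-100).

Op 1: a = malloc(2) -> a = 0; heap: [0-1 ALLOC][2-41 FREE]
Op 2: b = malloc(8) -> b = 2; heap: [0-1 ALLOC][2-9 ALLOC][10-41 FREE]
Op 3: c = malloc(9) -> c = 10; heap: [0-1 ALLOC][2-9 ALLOC][10-18 ALLOC][19-41 FREE]
Op 4: a = realloc(a, 4) -> a = 19; heap: [0-1 FREE][2-9 ALLOC][10-18 ALLOC][19-22 ALLOC][23-41 FREE]
Free blocks: [2 19] total_free=21 largest=19 -> 100*(21-19)/21 = 200/21 ≈ 9.524 -> rounds to 10

Answer: 10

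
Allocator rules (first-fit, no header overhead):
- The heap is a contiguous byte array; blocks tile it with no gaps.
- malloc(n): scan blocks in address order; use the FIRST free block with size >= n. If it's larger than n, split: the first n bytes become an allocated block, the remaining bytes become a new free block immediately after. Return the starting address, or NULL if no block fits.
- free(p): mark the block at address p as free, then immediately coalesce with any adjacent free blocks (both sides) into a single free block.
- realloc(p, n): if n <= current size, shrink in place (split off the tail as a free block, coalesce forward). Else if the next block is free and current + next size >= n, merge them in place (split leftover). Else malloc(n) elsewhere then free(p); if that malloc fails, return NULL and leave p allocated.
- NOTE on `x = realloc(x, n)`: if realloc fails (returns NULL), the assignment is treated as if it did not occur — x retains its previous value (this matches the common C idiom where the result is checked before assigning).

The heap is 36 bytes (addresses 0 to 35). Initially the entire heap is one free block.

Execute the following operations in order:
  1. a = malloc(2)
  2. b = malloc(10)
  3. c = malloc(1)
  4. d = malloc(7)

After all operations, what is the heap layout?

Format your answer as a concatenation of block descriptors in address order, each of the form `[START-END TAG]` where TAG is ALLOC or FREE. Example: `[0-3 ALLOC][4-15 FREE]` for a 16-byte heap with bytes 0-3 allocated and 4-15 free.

Answer: [0-1 ALLOC][2-11 ALLOC][12-12 ALLOC][13-19 ALLOC][20-35 FREE]

Derivation:
Op 1: a = malloc(2) -> a = 0; heap: [0-1 ALLOC][2-35 FREE]
Op 2: b = malloc(10) -> b = 2; heap: [0-1 ALLOC][2-11 ALLOC][12-35 FREE]
Op 3: c = malloc(1) -> c = 12; heap: [0-1 ALLOC][2-11 ALLOC][12-12 ALLOC][13-35 FREE]
Op 4: d = malloc(7) -> d = 13; heap: [0-1 ALLOC][2-11 ALLOC][12-12 ALLOC][13-19 ALLOC][20-35 FREE]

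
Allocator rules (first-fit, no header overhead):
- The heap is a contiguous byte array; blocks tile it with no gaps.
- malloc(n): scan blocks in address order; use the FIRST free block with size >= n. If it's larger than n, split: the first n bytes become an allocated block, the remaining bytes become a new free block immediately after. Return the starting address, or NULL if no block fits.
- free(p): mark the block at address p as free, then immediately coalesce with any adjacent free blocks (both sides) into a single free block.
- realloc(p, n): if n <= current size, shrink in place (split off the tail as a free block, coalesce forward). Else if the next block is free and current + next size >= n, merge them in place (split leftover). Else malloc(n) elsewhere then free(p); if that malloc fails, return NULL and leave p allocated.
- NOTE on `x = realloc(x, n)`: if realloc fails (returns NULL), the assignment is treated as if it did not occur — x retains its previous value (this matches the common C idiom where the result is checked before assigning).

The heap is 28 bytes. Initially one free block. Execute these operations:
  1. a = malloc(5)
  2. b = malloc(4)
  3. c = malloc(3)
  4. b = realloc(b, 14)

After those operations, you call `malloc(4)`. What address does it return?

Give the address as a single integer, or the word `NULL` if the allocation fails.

Answer: 5

Derivation:
Op 1: a = malloc(5) -> a = 0; heap: [0-4 ALLOC][5-27 FREE]
Op 2: b = malloc(4) -> b = 5; heap: [0-4 ALLOC][5-8 ALLOC][9-27 FREE]
Op 3: c = malloc(3) -> c = 9; heap: [0-4 ALLOC][5-8 ALLOC][9-11 ALLOC][12-27 FREE]
Op 4: b = realloc(b, 14) -> b = 12; heap: [0-4 ALLOC][5-8 FREE][9-11 ALLOC][12-25 ALLOC][26-27 FREE]
malloc(4): first-fit scan over [0-4 ALLOC][5-8 FREE][9-11 ALLOC][12-25 ALLOC][26-27 FREE] -> 5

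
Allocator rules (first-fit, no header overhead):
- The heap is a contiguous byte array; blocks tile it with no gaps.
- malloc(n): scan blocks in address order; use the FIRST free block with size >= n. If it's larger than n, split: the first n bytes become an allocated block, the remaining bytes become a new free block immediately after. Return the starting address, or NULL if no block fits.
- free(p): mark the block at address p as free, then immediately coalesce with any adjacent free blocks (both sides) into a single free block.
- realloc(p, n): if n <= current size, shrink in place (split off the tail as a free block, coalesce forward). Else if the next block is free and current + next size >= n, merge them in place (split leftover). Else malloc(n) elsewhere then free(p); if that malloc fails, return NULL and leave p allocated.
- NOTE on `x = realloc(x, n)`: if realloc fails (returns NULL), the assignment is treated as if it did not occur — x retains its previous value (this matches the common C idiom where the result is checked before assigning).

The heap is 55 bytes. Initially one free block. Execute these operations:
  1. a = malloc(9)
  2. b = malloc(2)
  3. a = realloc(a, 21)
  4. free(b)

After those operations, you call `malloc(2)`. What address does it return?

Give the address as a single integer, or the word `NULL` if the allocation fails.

Answer: 0

Derivation:
Op 1: a = malloc(9) -> a = 0; heap: [0-8 ALLOC][9-54 FREE]
Op 2: b = malloc(2) -> b = 9; heap: [0-8 ALLOC][9-10 ALLOC][11-54 FREE]
Op 3: a = realloc(a, 21) -> a = 11; heap: [0-8 FREE][9-10 ALLOC][11-31 ALLOC][32-54 FREE]
Op 4: free(b) -> (freed b); heap: [0-10 FREE][11-31 ALLOC][32-54 FREE]
malloc(2): first-fit scan over [0-10 FREE][11-31 ALLOC][32-54 FREE] -> 0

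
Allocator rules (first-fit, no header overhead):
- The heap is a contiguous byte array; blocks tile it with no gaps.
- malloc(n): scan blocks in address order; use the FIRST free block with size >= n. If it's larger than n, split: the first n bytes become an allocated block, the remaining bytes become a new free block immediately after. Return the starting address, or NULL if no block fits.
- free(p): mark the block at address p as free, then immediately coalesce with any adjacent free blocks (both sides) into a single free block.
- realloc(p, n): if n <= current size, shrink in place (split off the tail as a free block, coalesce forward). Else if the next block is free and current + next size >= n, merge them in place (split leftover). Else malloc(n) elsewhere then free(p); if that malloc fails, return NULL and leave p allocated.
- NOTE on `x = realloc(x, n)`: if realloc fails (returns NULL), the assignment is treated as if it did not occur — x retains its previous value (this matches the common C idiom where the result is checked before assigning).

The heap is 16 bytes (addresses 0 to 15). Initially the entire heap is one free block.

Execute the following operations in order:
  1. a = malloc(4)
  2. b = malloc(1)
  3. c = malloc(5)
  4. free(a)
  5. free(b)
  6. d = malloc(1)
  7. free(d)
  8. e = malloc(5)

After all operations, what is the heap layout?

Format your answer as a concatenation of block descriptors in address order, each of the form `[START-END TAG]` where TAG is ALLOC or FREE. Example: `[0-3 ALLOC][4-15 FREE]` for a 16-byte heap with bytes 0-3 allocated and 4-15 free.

Op 1: a = malloc(4) -> a = 0; heap: [0-3 ALLOC][4-15 FREE]
Op 2: b = malloc(1) -> b = 4; heap: [0-3 ALLOC][4-4 ALLOC][5-15 FREE]
Op 3: c = malloc(5) -> c = 5; heap: [0-3 ALLOC][4-4 ALLOC][5-9 ALLOC][10-15 FREE]
Op 4: free(a) -> (freed a); heap: [0-3 FREE][4-4 ALLOC][5-9 ALLOC][10-15 FREE]
Op 5: free(b) -> (freed b); heap: [0-4 FREE][5-9 ALLOC][10-15 FREE]
Op 6: d = malloc(1) -> d = 0; heap: [0-0 ALLOC][1-4 FREE][5-9 ALLOC][10-15 FREE]
Op 7: free(d) -> (freed d); heap: [0-4 FREE][5-9 ALLOC][10-15 FREE]
Op 8: e = malloc(5) -> e = 0; heap: [0-4 ALLOC][5-9 ALLOC][10-15 FREE]

Answer: [0-4 ALLOC][5-9 ALLOC][10-15 FREE]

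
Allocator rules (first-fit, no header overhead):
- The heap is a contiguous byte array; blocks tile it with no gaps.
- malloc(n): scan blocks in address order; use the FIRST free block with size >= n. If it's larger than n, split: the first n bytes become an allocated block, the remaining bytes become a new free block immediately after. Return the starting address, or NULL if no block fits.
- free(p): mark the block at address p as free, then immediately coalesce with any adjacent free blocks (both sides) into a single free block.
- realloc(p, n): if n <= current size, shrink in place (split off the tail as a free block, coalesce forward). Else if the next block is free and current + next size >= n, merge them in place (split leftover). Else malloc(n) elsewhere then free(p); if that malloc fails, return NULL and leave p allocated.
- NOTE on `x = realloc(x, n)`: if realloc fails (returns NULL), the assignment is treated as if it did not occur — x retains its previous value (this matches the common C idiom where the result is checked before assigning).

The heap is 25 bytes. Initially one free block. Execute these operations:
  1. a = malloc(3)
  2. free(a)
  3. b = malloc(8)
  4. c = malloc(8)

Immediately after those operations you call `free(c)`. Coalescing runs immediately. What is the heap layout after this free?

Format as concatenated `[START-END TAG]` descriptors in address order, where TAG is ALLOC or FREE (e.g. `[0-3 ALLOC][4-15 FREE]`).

Answer: [0-7 ALLOC][8-24 FREE]

Derivation:
Op 1: a = malloc(3) -> a = 0; heap: [0-2 ALLOC][3-24 FREE]
Op 2: free(a) -> (freed a); heap: [0-24 FREE]
Op 3: b = malloc(8) -> b = 0; heap: [0-7 ALLOC][8-24 FREE]
Op 4: c = malloc(8) -> c = 8; heap: [0-7 ALLOC][8-15 ALLOC][16-24 FREE]
free(c): c = 8 -> block [8-15 ALLOC]; mark free, coalesce with adjacent free neighbors -> [0-7 ALLOC][8-24 FREE]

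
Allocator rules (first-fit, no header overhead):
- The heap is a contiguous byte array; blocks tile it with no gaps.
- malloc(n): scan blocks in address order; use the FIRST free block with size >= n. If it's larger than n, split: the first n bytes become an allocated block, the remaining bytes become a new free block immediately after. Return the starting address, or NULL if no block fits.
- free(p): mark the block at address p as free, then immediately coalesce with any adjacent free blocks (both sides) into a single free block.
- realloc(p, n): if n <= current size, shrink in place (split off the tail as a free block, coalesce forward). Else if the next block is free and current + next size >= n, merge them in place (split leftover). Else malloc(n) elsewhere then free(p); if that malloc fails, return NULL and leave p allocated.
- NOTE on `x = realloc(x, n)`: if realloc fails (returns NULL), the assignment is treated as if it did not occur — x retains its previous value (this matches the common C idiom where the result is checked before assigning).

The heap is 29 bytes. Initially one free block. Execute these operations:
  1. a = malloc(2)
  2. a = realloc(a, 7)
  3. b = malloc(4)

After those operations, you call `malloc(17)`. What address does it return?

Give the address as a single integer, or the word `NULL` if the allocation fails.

Answer: 11

Derivation:
Op 1: a = malloc(2) -> a = 0; heap: [0-1 ALLOC][2-28 FREE]
Op 2: a = realloc(a, 7) -> a = 0; heap: [0-6 ALLOC][7-28 FREE]
Op 3: b = malloc(4) -> b = 7; heap: [0-6 ALLOC][7-10 ALLOC][11-28 FREE]
malloc(17): first-fit scan over [0-6 ALLOC][7-10 ALLOC][11-28 FREE] -> 11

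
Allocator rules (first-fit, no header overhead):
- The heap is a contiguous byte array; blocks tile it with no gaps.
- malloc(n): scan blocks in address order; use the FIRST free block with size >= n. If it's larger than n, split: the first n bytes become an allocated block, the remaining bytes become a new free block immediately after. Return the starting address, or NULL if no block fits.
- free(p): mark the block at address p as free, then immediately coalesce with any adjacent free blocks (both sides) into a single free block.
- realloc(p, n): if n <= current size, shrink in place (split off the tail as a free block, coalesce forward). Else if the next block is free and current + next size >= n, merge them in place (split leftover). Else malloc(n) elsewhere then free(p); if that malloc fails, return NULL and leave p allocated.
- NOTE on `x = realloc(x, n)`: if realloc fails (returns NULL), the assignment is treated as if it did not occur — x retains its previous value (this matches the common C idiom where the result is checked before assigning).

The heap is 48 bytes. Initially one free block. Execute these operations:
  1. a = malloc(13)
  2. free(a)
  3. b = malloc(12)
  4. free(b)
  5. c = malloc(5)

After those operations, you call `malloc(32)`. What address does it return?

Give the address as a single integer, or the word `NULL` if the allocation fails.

Answer: 5

Derivation:
Op 1: a = malloc(13) -> a = 0; heap: [0-12 ALLOC][13-47 FREE]
Op 2: free(a) -> (freed a); heap: [0-47 FREE]
Op 3: b = malloc(12) -> b = 0; heap: [0-11 ALLOC][12-47 FREE]
Op 4: free(b) -> (freed b); heap: [0-47 FREE]
Op 5: c = malloc(5) -> c = 0; heap: [0-4 ALLOC][5-47 FREE]
malloc(32): first-fit scan over [0-4 ALLOC][5-47 FREE] -> 5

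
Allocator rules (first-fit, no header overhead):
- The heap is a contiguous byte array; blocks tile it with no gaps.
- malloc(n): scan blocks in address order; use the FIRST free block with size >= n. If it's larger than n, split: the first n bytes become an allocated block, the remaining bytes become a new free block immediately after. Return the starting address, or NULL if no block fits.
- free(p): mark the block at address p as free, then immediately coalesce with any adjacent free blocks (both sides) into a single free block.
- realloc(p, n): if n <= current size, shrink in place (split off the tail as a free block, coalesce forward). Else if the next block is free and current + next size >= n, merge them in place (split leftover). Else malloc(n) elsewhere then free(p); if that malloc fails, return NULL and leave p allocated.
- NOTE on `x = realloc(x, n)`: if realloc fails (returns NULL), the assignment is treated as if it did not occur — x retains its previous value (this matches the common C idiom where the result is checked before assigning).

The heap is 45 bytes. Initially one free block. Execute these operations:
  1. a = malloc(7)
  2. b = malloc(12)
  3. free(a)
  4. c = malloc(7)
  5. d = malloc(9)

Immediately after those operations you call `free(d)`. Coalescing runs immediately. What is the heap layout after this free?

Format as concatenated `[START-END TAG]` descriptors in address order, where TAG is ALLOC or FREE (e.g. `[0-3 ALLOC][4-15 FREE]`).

Op 1: a = malloc(7) -> a = 0; heap: [0-6 ALLOC][7-44 FREE]
Op 2: b = malloc(12) -> b = 7; heap: [0-6 ALLOC][7-18 ALLOC][19-44 FREE]
Op 3: free(a) -> (freed a); heap: [0-6 FREE][7-18 ALLOC][19-44 FREE]
Op 4: c = malloc(7) -> c = 0; heap: [0-6 ALLOC][7-18 ALLOC][19-44 FREE]
Op 5: d = malloc(9) -> d = 19; heap: [0-6 ALLOC][7-18 ALLOC][19-27 ALLOC][28-44 FREE]
free(d): d = 19 -> block [19-27 ALLOC]; mark free, coalesce with adjacent free neighbors -> [0-6 ALLOC][7-18 ALLOC][19-44 FREE]

Answer: [0-6 ALLOC][7-18 ALLOC][19-44 FREE]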